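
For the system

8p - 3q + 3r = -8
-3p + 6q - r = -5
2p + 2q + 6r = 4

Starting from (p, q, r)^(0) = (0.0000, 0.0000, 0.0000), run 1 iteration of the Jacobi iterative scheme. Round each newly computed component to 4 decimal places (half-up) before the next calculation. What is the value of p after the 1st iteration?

Iteration 1:
  p = (-8 - (-3)·0.0000 - (3)·0.0000) / (8) = -1.0000
  q = (-5 - (-3)·0.0000 - (-1)·0.0000) / (6) = -0.8333
  r = (4 - (2)·0.0000 - (2)·0.0000) / (6) = 0.6667

-1.0000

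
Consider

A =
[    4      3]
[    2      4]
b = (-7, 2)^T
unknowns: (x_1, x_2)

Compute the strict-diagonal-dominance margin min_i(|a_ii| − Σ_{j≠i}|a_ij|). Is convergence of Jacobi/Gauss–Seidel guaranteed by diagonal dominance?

1

row 1: |4| − (3) = 1
row 2: |4| − (2) = 2
minimum over rows = 1 → strictly diagonally dominant (convergence guaranteed)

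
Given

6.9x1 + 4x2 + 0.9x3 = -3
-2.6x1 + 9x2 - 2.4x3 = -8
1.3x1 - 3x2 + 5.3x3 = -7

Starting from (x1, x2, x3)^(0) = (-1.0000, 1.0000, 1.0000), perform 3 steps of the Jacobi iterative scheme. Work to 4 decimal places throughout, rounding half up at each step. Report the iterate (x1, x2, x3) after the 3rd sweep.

(0.5539, -1.2576, -2.1272)

Iteration 1:
  x1 = (-3 - (4)·1.0000 - (0.9)·1.0000) / (6.9) = -1.1449
  x2 = (-8 - (-2.6)·-1.0000 - (-2.4)·1.0000) / (9) = -0.9111
  x3 = (-7 - (1.3)·-1.0000 - (-3)·1.0000) / (5.3) = -0.5094
Iteration 2:
  x1 = (-3 - (4)·-0.9111 - (0.9)·-0.5094) / (6.9) = 0.1598
  x2 = (-8 - (-2.6)·-1.1449 - (-2.4)·-0.5094) / (9) = -1.3555
  x3 = (-7 - (1.3)·-1.1449 - (-3)·-0.9111) / (5.3) = -1.5556
Iteration 3:
  x1 = (-3 - (4)·-1.3555 - (0.9)·-1.5556) / (6.9) = 0.5539
  x2 = (-8 - (-2.6)·0.1598 - (-2.4)·-1.5556) / (9) = -1.2576
  x3 = (-7 - (1.3)·0.1598 - (-3)·-1.3555) / (5.3) = -2.1272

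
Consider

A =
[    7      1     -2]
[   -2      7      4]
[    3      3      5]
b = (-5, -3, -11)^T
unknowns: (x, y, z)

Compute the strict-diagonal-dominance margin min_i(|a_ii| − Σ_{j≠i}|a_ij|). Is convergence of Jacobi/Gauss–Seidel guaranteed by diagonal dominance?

-1

row 1: |7| − (1+2) = 4
row 2: |7| − (2+4) = 1
row 3: |5| − (3+3) = -1
minimum over rows = -1 → not strictly diagonally dominant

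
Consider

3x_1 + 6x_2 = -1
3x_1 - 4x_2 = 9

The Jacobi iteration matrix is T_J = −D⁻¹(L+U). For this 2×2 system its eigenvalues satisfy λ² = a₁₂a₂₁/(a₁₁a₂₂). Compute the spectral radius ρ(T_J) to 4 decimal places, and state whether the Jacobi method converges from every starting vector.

a₁₂a₂₁/(a₁₁a₂₂) = (6)·(3) / ((3)·(-4)) = -1.500000
ρ = √|-1.500000| = √1.500000 = 1.2247
ρ > 1, so Jacobi diverges

1.2247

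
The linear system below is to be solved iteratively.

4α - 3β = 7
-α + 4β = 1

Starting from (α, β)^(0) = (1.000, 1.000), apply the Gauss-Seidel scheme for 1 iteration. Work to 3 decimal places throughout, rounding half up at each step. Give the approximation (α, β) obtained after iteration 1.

Iteration 1:
  α = (7 - (-3)·1.000) / (4) = 2.500
  β = (1 - (-1)·2.500) / (4) = 0.875

(2.500, 0.875)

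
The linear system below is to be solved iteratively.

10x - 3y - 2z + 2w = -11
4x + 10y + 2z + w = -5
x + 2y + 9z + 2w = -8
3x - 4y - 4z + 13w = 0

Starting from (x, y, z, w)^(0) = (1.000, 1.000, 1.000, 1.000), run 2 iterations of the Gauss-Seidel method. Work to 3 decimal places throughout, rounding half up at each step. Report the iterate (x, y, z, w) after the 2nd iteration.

Iteration 1:
  x = (-11 - (-3)·1.000 - (-2)·1.000 - (2)·1.000) / (10) = -0.800
  y = (-5 - (4)·-0.800 - (2)·1.000 - (1)·1.000) / (10) = -0.480
  z = (-8 - (1)·-0.800 - (2)·-0.480 - (2)·1.000) / (9) = -0.916
  w = (0 - (3)·-0.800 - (-4)·-0.480 - (-4)·-0.916) / (13) = -0.245
Iteration 2:
  x = (-11 - (-3)·-0.480 - (-2)·-0.916 - (2)·-0.245) / (10) = -1.378
  y = (-5 - (4)·-1.378 - (2)·-0.916 - (1)·-0.245) / (10) = 0.259
  z = (-8 - (1)·-1.378 - (2)·0.259 - (2)·-0.245) / (9) = -0.739
  w = (0 - (3)·-1.378 - (-4)·0.259 - (-4)·-0.739) / (13) = 0.170

(-1.378, 0.259, -0.739, 0.170)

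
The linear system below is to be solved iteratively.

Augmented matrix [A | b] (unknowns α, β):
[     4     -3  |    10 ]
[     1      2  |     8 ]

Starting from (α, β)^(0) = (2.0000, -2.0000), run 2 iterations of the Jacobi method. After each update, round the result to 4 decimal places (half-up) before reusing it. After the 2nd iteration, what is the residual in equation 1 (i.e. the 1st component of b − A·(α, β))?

1.5000

Iteration 1:
  α = (10 - (-3)·-2.0000) / (4) = 1.0000
  β = (8 - (1)·2.0000) / (2) = 3.0000
Iteration 2:
  α = (10 - (-3)·3.0000) / (4) = 4.7500
  β = (8 - (1)·1.0000) / (2) = 3.5000
Residual b − A·x = (1.5000, -3.7500)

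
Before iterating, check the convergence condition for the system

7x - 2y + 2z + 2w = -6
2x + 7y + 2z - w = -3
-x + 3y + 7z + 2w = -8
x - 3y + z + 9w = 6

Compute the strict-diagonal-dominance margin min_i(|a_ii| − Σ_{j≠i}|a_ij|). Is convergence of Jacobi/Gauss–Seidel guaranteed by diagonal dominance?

1

row 1: |7| − (2+2+2) = 1
row 2: |7| − (2+2+1) = 2
row 3: |7| − (1+3+2) = 1
row 4: |9| − (1+3+1) = 4
minimum over rows = 1 → strictly diagonally dominant (convergence guaranteed)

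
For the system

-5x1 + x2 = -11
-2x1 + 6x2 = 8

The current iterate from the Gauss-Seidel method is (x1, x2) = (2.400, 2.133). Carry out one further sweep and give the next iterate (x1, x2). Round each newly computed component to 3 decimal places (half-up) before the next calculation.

One sweep:
  x1 = (-11 - (1)·2.133) / (-5) = 2.627
  x2 = (8 - (-2)·2.627) / (6) = 2.209

(2.627, 2.209)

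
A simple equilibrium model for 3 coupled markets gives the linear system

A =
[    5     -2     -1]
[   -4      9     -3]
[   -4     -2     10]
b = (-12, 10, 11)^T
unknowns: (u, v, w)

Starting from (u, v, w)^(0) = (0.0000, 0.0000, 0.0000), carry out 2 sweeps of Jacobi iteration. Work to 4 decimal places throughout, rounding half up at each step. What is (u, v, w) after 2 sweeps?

(-1.7356, 0.4111, 0.3622)

Iteration 1:
  u = (-12 - (-2)·0.0000 - (-1)·0.0000) / (5) = -2.4000
  v = (10 - (-4)·0.0000 - (-3)·0.0000) / (9) = 1.1111
  w = (11 - (-4)·0.0000 - (-2)·0.0000) / (10) = 1.1000
Iteration 2:
  u = (-12 - (-2)·1.1111 - (-1)·1.1000) / (5) = -1.7356
  v = (10 - (-4)·-2.4000 - (-3)·1.1000) / (9) = 0.4111
  w = (11 - (-4)·-2.4000 - (-2)·1.1111) / (10) = 0.3622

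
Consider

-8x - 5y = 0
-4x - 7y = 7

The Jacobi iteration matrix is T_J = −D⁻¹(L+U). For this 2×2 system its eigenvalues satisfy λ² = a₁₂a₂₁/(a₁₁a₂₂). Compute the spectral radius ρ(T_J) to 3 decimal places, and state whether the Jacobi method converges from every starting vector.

0.598

a₁₂a₂₁/(a₁₁a₂₂) = (-5)·(-4) / ((-8)·(-7)) = 0.357143
ρ = √|0.357143| = √0.357143 = 0.598
ρ < 1, so Jacobi converges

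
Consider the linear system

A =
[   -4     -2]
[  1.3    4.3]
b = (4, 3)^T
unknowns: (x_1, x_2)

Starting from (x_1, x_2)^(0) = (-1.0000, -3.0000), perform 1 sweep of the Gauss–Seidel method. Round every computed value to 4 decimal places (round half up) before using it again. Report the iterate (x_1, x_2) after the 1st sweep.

Iteration 1:
  x_1 = (4 - (-2)·-3.0000) / (-4) = 0.5000
  x_2 = (3 - (1.3)·0.5000) / (4.3) = 0.5465

(0.5000, 0.5465)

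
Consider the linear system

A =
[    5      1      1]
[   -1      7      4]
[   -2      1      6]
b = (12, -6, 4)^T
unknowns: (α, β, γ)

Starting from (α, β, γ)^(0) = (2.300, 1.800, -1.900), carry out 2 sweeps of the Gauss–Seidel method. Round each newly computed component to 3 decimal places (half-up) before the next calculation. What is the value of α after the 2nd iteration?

Iteration 1:
  α = (12 - (1)·1.800 - (1)·-1.900) / (5) = 2.420
  β = (-6 - (-1)·2.420 - (4)·-1.900) / (7) = 0.574
  γ = (4 - (-2)·2.420 - (1)·0.574) / (6) = 1.378
Iteration 2:
  α = (12 - (1)·0.574 - (1)·1.378) / (5) = 2.010
  β = (-6 - (-1)·2.010 - (4)·1.378) / (7) = -1.357
  γ = (4 - (-2)·2.010 - (1)·-1.357) / (6) = 1.563

2.010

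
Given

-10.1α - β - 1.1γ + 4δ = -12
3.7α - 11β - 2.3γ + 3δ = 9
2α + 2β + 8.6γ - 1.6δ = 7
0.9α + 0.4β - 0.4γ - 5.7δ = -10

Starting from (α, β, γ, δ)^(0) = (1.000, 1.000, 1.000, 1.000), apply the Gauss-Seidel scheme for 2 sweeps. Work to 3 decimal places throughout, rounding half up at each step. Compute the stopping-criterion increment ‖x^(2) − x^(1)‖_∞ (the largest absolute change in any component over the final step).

0.512

Iteration 1:
  α = (-12 - (-1)·1.000 - (-1.1)·1.000 - (4)·1.000) / (-10.1) = 1.376
  β = (9 - (3.7)·1.376 - (-2.3)·1.000 - (3)·1.000) / (-11) = -0.292
  γ = (7 - (2)·1.376 - (2)·-0.292 - (-1.6)·1.000) / (8.6) = 0.748
  δ = (-10 - (0.9)·1.376 - (0.4)·-0.292 - (-0.4)·0.748) / (-5.7) = 1.899
Iteration 2:
  α = (-12 - (-1)·-0.292 - (-1.1)·0.748 - (4)·1.899) / (-10.1) = 1.888
  β = (9 - (3.7)·1.888 - (-2.3)·0.748 - (3)·1.899) / (-11) = 0.178
  γ = (7 - (2)·1.888 - (2)·0.178 - (-1.6)·1.899) / (8.6) = 0.687
  δ = (-10 - (0.9)·1.888 - (0.4)·0.178 - (-0.4)·0.687) / (-5.7) = 2.017
Change: (0.512, 0.470, -0.061, 0.118) → max |·| = 0.512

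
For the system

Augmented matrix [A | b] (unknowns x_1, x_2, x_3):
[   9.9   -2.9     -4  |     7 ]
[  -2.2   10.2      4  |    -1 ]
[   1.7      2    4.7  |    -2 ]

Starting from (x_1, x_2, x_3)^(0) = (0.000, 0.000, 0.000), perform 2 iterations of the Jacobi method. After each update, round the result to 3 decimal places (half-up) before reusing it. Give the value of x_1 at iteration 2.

Iteration 1:
  x_1 = (7 - (-2.9)·0.000 - (-4)·0.000) / (9.9) = 0.707
  x_2 = (-1 - (-2.2)·0.000 - (4)·0.000) / (10.2) = -0.098
  x_3 = (-2 - (1.7)·0.000 - (2)·0.000) / (4.7) = -0.426
Iteration 2:
  x_1 = (7 - (-2.9)·-0.098 - (-4)·-0.426) / (9.9) = 0.506
  x_2 = (-1 - (-2.2)·0.707 - (4)·-0.426) / (10.2) = 0.222
  x_3 = (-2 - (1.7)·0.707 - (2)·-0.098) / (4.7) = -0.640

0.506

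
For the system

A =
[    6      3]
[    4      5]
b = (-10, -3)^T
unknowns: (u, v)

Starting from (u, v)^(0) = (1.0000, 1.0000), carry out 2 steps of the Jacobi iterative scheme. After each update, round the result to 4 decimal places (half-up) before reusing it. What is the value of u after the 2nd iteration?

-0.9667

Iteration 1:
  u = (-10 - (3)·1.0000) / (6) = -2.1667
  v = (-3 - (4)·1.0000) / (5) = -1.4000
Iteration 2:
  u = (-10 - (3)·-1.4000) / (6) = -0.9667
  v = (-3 - (4)·-2.1667) / (5) = 1.1334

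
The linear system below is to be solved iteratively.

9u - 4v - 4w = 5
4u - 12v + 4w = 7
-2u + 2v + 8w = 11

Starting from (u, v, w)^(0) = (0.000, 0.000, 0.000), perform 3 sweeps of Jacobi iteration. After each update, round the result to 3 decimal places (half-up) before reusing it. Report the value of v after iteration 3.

Iteration 1:
  u = (5 - (-4)·0.000 - (-4)·0.000) / (9) = 0.556
  v = (7 - (4)·0.000 - (4)·0.000) / (-12) = -0.583
  w = (11 - (-2)·0.000 - (2)·0.000) / (8) = 1.375
Iteration 2:
  u = (5 - (-4)·-0.583 - (-4)·1.375) / (9) = 0.908
  v = (7 - (4)·0.556 - (4)·1.375) / (-12) = 0.060
  w = (11 - (-2)·0.556 - (2)·-0.583) / (8) = 1.660
Iteration 3:
  u = (5 - (-4)·0.060 - (-4)·1.660) / (9) = 1.320
  v = (7 - (4)·0.908 - (4)·1.660) / (-12) = 0.273
  w = (11 - (-2)·0.908 - (2)·0.060) / (8) = 1.587

0.273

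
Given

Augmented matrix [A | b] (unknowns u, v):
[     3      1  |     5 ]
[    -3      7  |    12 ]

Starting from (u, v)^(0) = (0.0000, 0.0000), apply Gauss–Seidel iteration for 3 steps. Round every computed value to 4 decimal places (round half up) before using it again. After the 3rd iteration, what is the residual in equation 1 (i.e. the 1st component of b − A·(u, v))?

-0.0496

Iteration 1:
  u = (5 - (1)·0.0000) / (3) = 1.6667
  v = (12 - (-3)·1.6667) / (7) = 2.4286
Iteration 2:
  u = (5 - (1)·2.4286) / (3) = 0.8571
  v = (12 - (-3)·0.8571) / (7) = 2.0816
Iteration 3:
  u = (5 - (1)·2.0816) / (3) = 0.9728
  v = (12 - (-3)·0.9728) / (7) = 2.1312
Residual b − A·x = (-0.0496, 0.0000)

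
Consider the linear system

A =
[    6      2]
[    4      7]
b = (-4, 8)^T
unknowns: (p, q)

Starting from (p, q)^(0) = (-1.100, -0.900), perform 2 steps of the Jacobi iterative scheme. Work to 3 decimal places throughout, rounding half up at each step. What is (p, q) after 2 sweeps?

Iteration 1:
  p = (-4 - (2)·-0.900) / (6) = -0.367
  q = (8 - (4)·-1.100) / (7) = 1.771
Iteration 2:
  p = (-4 - (2)·1.771) / (6) = -1.257
  q = (8 - (4)·-0.367) / (7) = 1.353

(-1.257, 1.353)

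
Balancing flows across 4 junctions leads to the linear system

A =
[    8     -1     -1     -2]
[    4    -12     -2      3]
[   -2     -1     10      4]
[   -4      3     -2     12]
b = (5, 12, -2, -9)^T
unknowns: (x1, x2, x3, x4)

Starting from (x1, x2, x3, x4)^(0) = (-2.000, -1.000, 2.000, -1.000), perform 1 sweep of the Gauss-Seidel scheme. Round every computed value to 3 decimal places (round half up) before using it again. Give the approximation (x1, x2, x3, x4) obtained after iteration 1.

(0.500, -1.417, 0.158, -0.203)

Iteration 1:
  x1 = (5 - (-1)·-1.000 - (-1)·2.000 - (-2)·-1.000) / (8) = 0.500
  x2 = (12 - (4)·0.500 - (-2)·2.000 - (3)·-1.000) / (-12) = -1.417
  x3 = (-2 - (-2)·0.500 - (-1)·-1.417 - (4)·-1.000) / (10) = 0.158
  x4 = (-9 - (-4)·0.500 - (3)·-1.417 - (-2)·0.158) / (12) = -0.203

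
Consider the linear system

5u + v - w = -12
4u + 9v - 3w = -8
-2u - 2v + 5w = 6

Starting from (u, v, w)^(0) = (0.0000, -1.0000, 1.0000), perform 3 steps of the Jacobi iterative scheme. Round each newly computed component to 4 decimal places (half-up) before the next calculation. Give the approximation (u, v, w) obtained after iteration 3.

(-2.4178, 0.1166, 0.4551)

Iteration 1:
  u = (-12 - (1)·-1.0000 - (-1)·1.0000) / (5) = -2.0000
  v = (-8 - (4)·0.0000 - (-3)·1.0000) / (9) = -0.5556
  w = (6 - (-2)·0.0000 - (-2)·-1.0000) / (5) = 0.8000
Iteration 2:
  u = (-12 - (1)·-0.5556 - (-1)·0.8000) / (5) = -2.1289
  v = (-8 - (4)·-2.0000 - (-3)·0.8000) / (9) = 0.2667
  w = (6 - (-2)·-2.0000 - (-2)·-0.5556) / (5) = 0.1778
Iteration 3:
  u = (-12 - (1)·0.2667 - (-1)·0.1778) / (5) = -2.4178
  v = (-8 - (4)·-2.1289 - (-3)·0.1778) / (9) = 0.1166
  w = (6 - (-2)·-2.1289 - (-2)·0.2667) / (5) = 0.4551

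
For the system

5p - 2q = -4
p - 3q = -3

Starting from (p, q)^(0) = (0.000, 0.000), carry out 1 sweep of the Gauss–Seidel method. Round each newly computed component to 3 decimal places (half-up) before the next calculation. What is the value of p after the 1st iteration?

Iteration 1:
  p = (-4 - (-2)·0.000) / (5) = -0.800
  q = (-3 - (1)·-0.800) / (-3) = 0.733

-0.800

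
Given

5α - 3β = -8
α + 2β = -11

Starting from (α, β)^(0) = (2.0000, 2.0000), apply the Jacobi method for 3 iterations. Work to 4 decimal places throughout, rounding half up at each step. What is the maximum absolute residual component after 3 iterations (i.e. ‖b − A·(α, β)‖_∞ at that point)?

Iteration 1:
  α = (-8 - (-3)·2.0000) / (5) = -0.4000
  β = (-11 - (1)·2.0000) / (2) = -6.5000
Iteration 2:
  α = (-8 - (-3)·-6.5000) / (5) = -5.5000
  β = (-11 - (1)·-0.4000) / (2) = -5.3000
Iteration 3:
  α = (-8 - (-3)·-5.3000) / (5) = -4.7800
  β = (-11 - (1)·-5.5000) / (2) = -2.7500
Residual b − A·x = (7.6500, -0.7200); ∞-norm = 7.6500

7.6500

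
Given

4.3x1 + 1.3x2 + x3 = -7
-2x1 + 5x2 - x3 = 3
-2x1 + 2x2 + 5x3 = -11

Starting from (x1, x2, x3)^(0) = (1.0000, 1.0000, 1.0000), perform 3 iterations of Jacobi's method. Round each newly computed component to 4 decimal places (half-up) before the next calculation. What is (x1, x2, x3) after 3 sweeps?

Iteration 1:
  x1 = (-7 - (1.3)·1.0000 - (1)·1.0000) / (4.3) = -2.1628
  x2 = (3 - (-2)·1.0000 - (-1)·1.0000) / (5) = 1.2000
  x3 = (-11 - (-2)·1.0000 - (2)·1.0000) / (5) = -2.2000
Iteration 2:
  x1 = (-7 - (1.3)·1.2000 - (1)·-2.2000) / (4.3) = -1.4791
  x2 = (3 - (-2)·-2.1628 - (-1)·-2.2000) / (5) = -0.7051
  x3 = (-11 - (-2)·-2.1628 - (2)·1.2000) / (5) = -3.5451
Iteration 3:
  x1 = (-7 - (1.3)·-0.7051 - (1)·-3.5451) / (4.3) = -0.5903
  x2 = (3 - (-2)·-1.4791 - (-1)·-3.5451) / (5) = -0.7007
  x3 = (-11 - (-2)·-1.4791 - (2)·-0.7051) / (5) = -2.5096

(-0.5903, -0.7007, -2.5096)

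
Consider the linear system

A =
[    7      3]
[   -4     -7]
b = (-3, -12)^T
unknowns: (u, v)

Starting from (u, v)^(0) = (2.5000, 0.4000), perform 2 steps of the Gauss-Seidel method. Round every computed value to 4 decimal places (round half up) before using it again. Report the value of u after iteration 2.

Iteration 1:
  u = (-3 - (3)·0.4000) / (7) = -0.6000
  v = (-12 - (-4)·-0.6000) / (-7) = 2.0571
Iteration 2:
  u = (-3 - (3)·2.0571) / (7) = -1.3102
  v = (-12 - (-4)·-1.3102) / (-7) = 2.4630

-1.3102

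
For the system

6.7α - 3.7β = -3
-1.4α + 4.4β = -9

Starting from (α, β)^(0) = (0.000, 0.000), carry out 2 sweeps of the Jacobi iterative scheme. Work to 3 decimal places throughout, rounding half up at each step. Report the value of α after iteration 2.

Iteration 1:
  α = (-3 - (-3.7)·0.000) / (6.7) = -0.448
  β = (-9 - (-1.4)·0.000) / (4.4) = -2.045
Iteration 2:
  α = (-3 - (-3.7)·-2.045) / (6.7) = -1.577
  β = (-9 - (-1.4)·-0.448) / (4.4) = -2.188

-1.577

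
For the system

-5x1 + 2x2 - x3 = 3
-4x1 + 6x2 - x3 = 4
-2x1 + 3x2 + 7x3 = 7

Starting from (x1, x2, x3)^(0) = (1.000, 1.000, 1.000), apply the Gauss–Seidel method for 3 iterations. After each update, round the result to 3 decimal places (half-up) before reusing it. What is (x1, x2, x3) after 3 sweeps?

Iteration 1:
  x1 = (3 - (2)·1.000 - (-1)·1.000) / (-5) = -0.400
  x2 = (4 - (-4)·-0.400 - (-1)·1.000) / (6) = 0.567
  x3 = (7 - (-2)·-0.400 - (3)·0.567) / (7) = 0.643
Iteration 2:
  x1 = (3 - (2)·0.567 - (-1)·0.643) / (-5) = -0.502
  x2 = (4 - (-4)·-0.502 - (-1)·0.643) / (6) = 0.439
  x3 = (7 - (-2)·-0.502 - (3)·0.439) / (7) = 0.668
Iteration 3:
  x1 = (3 - (2)·0.439 - (-1)·0.668) / (-5) = -0.558
  x2 = (4 - (-4)·-0.558 - (-1)·0.668) / (6) = 0.406
  x3 = (7 - (-2)·-0.558 - (3)·0.406) / (7) = 0.667

(-0.558, 0.406, 0.667)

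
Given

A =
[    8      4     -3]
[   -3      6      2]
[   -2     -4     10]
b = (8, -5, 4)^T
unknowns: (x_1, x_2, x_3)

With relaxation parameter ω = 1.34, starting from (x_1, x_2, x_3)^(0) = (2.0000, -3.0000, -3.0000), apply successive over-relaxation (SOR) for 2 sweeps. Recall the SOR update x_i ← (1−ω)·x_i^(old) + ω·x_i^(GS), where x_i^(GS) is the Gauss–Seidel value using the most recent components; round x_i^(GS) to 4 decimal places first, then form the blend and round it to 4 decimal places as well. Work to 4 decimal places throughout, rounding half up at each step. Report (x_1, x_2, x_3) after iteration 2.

Iteration 1:
  x_1: GS value = (8 - (4)·-3.0000 - (-3)·-3.0000) / (8) = 1.3750;  x_1 ← (1−ω)·2.0000 + ω·1.3750 = 1.1625
  x_2: GS value = (-5 - (-3)·1.1625 - (2)·-3.0000) / (6) = 0.7479;  x_2 ← (1−ω)·-3.0000 + ω·0.7479 = 2.0222
  x_3: GS value = (4 - (-2)·1.1625 - (-4)·2.0222) / (10) = 1.4414;  x_3 ← (1−ω)·-3.0000 + ω·1.4414 = 2.9515
Iteration 2:
  x_1: GS value = (8 - (4)·2.0222 - (-3)·2.9515) / (8) = 1.0957;  x_1 ← (1−ω)·1.1625 + ω·1.0957 = 1.0730
  x_2: GS value = (-5 - (-3)·1.0730 - (2)·2.9515) / (6) = -1.2807;  x_2 ← (1−ω)·2.0222 + ω·-1.2807 = -2.4037
  x_3: GS value = (4 - (-2)·1.0730 - (-4)·-2.4037) / (10) = -0.3469;  x_3 ← (1−ω)·2.9515 + ω·-0.3469 = -1.4684

(1.0730, -2.4037, -1.4684)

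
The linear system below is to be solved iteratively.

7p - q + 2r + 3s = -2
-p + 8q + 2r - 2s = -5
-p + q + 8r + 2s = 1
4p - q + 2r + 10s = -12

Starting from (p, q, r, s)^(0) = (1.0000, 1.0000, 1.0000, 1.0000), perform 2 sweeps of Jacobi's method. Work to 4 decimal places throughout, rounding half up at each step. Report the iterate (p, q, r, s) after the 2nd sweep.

(0.4071, -1.1259, 0.5054, -0.8822)

Iteration 1:
  p = (-2 - (-1)·1.0000 - (2)·1.0000 - (3)·1.0000) / (7) = -0.8571
  q = (-5 - (-1)·1.0000 - (2)·1.0000 - (-2)·1.0000) / (8) = -0.5000
  r = (1 - (-1)·1.0000 - (1)·1.0000 - (2)·1.0000) / (8) = -0.1250
  s = (-12 - (4)·1.0000 - (-1)·1.0000 - (2)·1.0000) / (10) = -1.7000
Iteration 2:
  p = (-2 - (-1)·-0.5000 - (2)·-0.1250 - (3)·-1.7000) / (7) = 0.4071
  q = (-5 - (-1)·-0.8571 - (2)·-0.1250 - (-2)·-1.7000) / (8) = -1.1259
  r = (1 - (-1)·-0.8571 - (1)·-0.5000 - (2)·-1.7000) / (8) = 0.5054
  s = (-12 - (4)·-0.8571 - (-1)·-0.5000 - (2)·-0.1250) / (10) = -0.8822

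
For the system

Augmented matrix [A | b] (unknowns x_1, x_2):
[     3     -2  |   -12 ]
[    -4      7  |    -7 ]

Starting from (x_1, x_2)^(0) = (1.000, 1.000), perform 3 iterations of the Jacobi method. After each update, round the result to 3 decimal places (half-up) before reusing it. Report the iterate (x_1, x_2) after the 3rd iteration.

Iteration 1:
  x_1 = (-12 - (-2)·1.000) / (3) = -3.333
  x_2 = (-7 - (-4)·1.000) / (7) = -0.429
Iteration 2:
  x_1 = (-12 - (-2)·-0.429) / (3) = -4.286
  x_2 = (-7 - (-4)·-3.333) / (7) = -2.905
Iteration 3:
  x_1 = (-12 - (-2)·-2.905) / (3) = -5.937
  x_2 = (-7 - (-4)·-4.286) / (7) = -3.449

(-5.937, -3.449)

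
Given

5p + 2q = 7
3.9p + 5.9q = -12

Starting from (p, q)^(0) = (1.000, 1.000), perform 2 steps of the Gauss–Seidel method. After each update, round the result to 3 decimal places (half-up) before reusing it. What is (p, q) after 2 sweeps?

(2.478, -3.672)

Iteration 1:
  p = (7 - (2)·1.000) / (5) = 1.000
  q = (-12 - (3.9)·1.000) / (5.9) = -2.695
Iteration 2:
  p = (7 - (2)·-2.695) / (5) = 2.478
  q = (-12 - (3.9)·2.478) / (5.9) = -3.672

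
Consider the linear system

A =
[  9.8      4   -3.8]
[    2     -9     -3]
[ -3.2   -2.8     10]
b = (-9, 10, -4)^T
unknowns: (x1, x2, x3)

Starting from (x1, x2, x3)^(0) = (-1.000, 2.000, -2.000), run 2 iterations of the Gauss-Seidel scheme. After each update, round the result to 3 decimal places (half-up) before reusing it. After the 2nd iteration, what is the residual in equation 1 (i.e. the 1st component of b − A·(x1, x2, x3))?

1.314

Iteration 1:
  x1 = (-9 - (4)·2.000 - (-3.8)·-2.000) / (9.8) = -2.510
  x2 = (10 - (2)·-2.510 - (-3)·-2.000) / (-9) = -1.002
  x3 = (-4 - (-3.2)·-2.510 - (-2.8)·-1.002) / (10) = -1.484
Iteration 2:
  x1 = (-9 - (4)·-1.002 - (-3.8)·-1.484) / (9.8) = -1.085
  x2 = (10 - (2)·-1.085 - (-3)·-1.484) / (-9) = -0.858
  x3 = (-4 - (-3.2)·-1.085 - (-2.8)·-0.858) / (10) = -0.987
Residual b − A·x = (1.314, 1.487, -0.004)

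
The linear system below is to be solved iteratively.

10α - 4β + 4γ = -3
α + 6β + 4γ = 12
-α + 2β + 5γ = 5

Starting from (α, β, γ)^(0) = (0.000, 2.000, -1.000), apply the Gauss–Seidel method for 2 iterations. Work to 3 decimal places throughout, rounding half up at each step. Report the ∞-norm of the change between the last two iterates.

Iteration 1:
  α = (-3 - (-4)·2.000 - (4)·-1.000) / (10) = 0.900
  β = (12 - (1)·0.900 - (4)·-1.000) / (6) = 2.517
  γ = (5 - (-1)·0.900 - (2)·2.517) / (5) = 0.173
Iteration 2:
  α = (-3 - (-4)·2.517 - (4)·0.173) / (10) = 0.638
  β = (12 - (1)·0.638 - (4)·0.173) / (6) = 1.778
  γ = (5 - (-1)·0.638 - (2)·1.778) / (5) = 0.416
Change: (-0.262, -0.739, 0.243) → max |·| = 0.739

0.739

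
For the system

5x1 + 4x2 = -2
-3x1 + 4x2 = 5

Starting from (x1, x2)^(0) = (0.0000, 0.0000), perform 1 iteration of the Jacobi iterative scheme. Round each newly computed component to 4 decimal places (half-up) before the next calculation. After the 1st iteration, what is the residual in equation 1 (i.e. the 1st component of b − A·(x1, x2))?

-5.0000

Iteration 1:
  x1 = (-2 - (4)·0.0000) / (5) = -0.4000
  x2 = (5 - (-3)·0.0000) / (4) = 1.2500
Residual b − A·x = (-5.0000, -1.2000)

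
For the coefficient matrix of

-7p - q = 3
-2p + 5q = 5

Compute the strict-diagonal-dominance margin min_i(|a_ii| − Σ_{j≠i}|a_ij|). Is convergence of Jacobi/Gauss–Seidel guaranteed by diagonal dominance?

row 1: |-7| − (1) = 6
row 2: |5| − (2) = 3
minimum over rows = 3 → strictly diagonally dominant (convergence guaranteed)

3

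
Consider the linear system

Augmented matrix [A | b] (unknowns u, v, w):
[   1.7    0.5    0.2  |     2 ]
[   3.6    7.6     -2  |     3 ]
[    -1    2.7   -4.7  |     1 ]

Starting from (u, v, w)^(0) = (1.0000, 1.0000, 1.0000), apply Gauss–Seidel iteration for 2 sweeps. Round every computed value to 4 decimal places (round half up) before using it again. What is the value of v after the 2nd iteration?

Iteration 1:
  u = (2 - (0.5)·1.0000 - (0.2)·1.0000) / (1.7) = 0.7647
  v = (3 - (3.6)·0.7647 - (-2)·1.0000) / (7.6) = 0.2957
  w = (1 - (-1)·0.7647 - (2.7)·0.2957) / (-4.7) = -0.2056
Iteration 2:
  u = (2 - (0.5)·0.2957 - (0.2)·-0.2056) / (1.7) = 1.1137
  v = (3 - (3.6)·1.1137 - (-2)·-0.2056) / (7.6) = -0.1869
  w = (1 - (-1)·1.1137 - (2.7)·-0.1869) / (-4.7) = -0.5571

-0.1869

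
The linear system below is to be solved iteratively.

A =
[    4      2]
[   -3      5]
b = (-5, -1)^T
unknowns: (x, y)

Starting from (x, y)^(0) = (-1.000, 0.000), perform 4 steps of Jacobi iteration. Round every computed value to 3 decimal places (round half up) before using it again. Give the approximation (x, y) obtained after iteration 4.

(-0.895, -0.665)

Iteration 1:
  x = (-5 - (2)·0.000) / (4) = -1.250
  y = (-1 - (-3)·-1.000) / (5) = -0.800
Iteration 2:
  x = (-5 - (2)·-0.800) / (4) = -0.850
  y = (-1 - (-3)·-1.250) / (5) = -0.950
Iteration 3:
  x = (-5 - (2)·-0.950) / (4) = -0.775
  y = (-1 - (-3)·-0.850) / (5) = -0.710
Iteration 4:
  x = (-5 - (2)·-0.710) / (4) = -0.895
  y = (-1 - (-3)·-0.775) / (5) = -0.665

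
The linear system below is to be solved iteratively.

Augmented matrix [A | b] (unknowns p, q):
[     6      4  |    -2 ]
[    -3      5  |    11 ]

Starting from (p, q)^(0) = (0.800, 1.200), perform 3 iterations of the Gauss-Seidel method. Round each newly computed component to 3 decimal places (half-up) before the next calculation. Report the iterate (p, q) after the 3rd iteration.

(-1.261, 1.443)

Iteration 1:
  p = (-2 - (4)·1.200) / (6) = -1.133
  q = (11 - (-3)·-1.133) / (5) = 1.520
Iteration 2:
  p = (-2 - (4)·1.520) / (6) = -1.347
  q = (11 - (-3)·-1.347) / (5) = 1.392
Iteration 3:
  p = (-2 - (4)·1.392) / (6) = -1.261
  q = (11 - (-3)·-1.261) / (5) = 1.443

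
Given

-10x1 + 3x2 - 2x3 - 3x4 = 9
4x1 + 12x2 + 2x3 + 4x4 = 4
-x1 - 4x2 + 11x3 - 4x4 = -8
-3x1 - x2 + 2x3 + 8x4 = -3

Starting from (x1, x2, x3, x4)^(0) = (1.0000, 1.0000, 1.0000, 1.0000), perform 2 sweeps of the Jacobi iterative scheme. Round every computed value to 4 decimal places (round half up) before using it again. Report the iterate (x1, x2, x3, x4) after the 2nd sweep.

(-1.0307, 0.7265, -1.0545, -0.8727)

Iteration 1:
  x1 = (9 - (3)·1.0000 - (-2)·1.0000 - (-3)·1.0000) / (-10) = -1.1000
  x2 = (4 - (4)·1.0000 - (2)·1.0000 - (4)·1.0000) / (12) = -0.5000
  x3 = (-8 - (-1)·1.0000 - (-4)·1.0000 - (-4)·1.0000) / (11) = 0.0909
  x4 = (-3 - (-3)·1.0000 - (-1)·1.0000 - (2)·1.0000) / (8) = -0.1250
Iteration 2:
  x1 = (9 - (3)·-0.5000 - (-2)·0.0909 - (-3)·-0.1250) / (-10) = -1.0307
  x2 = (4 - (4)·-1.1000 - (2)·0.0909 - (4)·-0.1250) / (12) = 0.7265
  x3 = (-8 - (-1)·-1.1000 - (-4)·-0.5000 - (-4)·-0.1250) / (11) = -1.0545
  x4 = (-3 - (-3)·-1.1000 - (-1)·-0.5000 - (2)·0.0909) / (8) = -0.8727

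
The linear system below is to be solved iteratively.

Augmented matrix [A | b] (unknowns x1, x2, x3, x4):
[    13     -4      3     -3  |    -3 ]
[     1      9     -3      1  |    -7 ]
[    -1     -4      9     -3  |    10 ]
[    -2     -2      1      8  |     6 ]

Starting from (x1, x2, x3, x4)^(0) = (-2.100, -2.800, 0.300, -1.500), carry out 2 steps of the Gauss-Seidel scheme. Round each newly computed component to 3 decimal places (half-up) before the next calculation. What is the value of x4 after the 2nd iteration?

Iteration 1:
  x1 = (-3 - (-4)·-2.800 - (3)·0.300 - (-3)·-1.500) / (13) = -1.508
  x2 = (-7 - (1)·-1.508 - (-3)·0.300 - (1)·-1.500) / (9) = -0.344
  x3 = (10 - (-1)·-1.508 - (-4)·-0.344 - (-3)·-1.500) / (9) = 0.291
  x4 = (6 - (-2)·-1.508 - (-2)·-0.344 - (1)·0.291) / (8) = 0.251
Iteration 2:
  x1 = (-3 - (-4)·-0.344 - (3)·0.291 - (-3)·0.251) / (13) = -0.346
  x2 = (-7 - (1)·-0.346 - (-3)·0.291 - (1)·0.251) / (9) = -0.670
  x3 = (10 - (-1)·-0.346 - (-4)·-0.670 - (-3)·0.251) / (9) = 0.859
  x4 = (6 - (-2)·-0.346 - (-2)·-0.670 - (1)·0.859) / (8) = 0.389

0.389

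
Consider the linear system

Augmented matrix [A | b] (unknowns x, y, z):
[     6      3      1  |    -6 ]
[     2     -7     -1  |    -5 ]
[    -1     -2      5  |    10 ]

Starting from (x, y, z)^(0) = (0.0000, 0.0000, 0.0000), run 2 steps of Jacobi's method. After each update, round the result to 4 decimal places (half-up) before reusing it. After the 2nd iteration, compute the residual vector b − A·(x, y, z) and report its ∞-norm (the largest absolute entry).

Iteration 1:
  x = (-6 - (3)·0.0000 - (1)·0.0000) / (6) = -1.0000
  y = (-5 - (2)·0.0000 - (-1)·0.0000) / (-7) = 0.7143
  z = (10 - (-1)·0.0000 - (-2)·0.0000) / (5) = 2.0000
Iteration 2:
  x = (-6 - (3)·0.7143 - (1)·2.0000) / (6) = -1.6905
  y = (-5 - (2)·-1.0000 - (-1)·2.0000) / (-7) = 0.1429
  z = (10 - (-1)·-1.0000 - (-2)·0.7143) / (5) = 2.0857
Residual b − A·x = (1.6286, 1.4670, -1.8332); ∞-norm = 1.8332

1.8332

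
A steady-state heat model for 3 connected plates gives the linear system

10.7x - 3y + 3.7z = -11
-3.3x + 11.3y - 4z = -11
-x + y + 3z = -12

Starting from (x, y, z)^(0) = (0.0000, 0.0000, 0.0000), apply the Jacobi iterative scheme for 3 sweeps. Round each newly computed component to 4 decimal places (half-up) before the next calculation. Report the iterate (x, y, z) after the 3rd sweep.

(-0.3927, -2.3718, -3.0761)

Iteration 1:
  x = (-11 - (-3)·0.0000 - (3.7)·0.0000) / (10.7) = -1.0280
  y = (-11 - (-3.3)·0.0000 - (-4)·0.0000) / (11.3) = -0.9735
  z = (-12 - (-1)·0.0000 - (1)·0.0000) / (3) = -4.0000
Iteration 2:
  x = (-11 - (-3)·-0.9735 - (3.7)·-4.0000) / (10.7) = 0.0822
  y = (-11 - (-3.3)·-1.0280 - (-4)·-4.0000) / (11.3) = -2.6896
  z = (-12 - (-1)·-1.0280 - (1)·-0.9735) / (3) = -4.0182
Iteration 3:
  x = (-11 - (-3)·-2.6896 - (3.7)·-4.0182) / (10.7) = -0.3927
  y = (-11 - (-3.3)·0.0822 - (-4)·-4.0182) / (11.3) = -2.3718
  z = (-12 - (-1)·0.0822 - (1)·-2.6896) / (3) = -3.0761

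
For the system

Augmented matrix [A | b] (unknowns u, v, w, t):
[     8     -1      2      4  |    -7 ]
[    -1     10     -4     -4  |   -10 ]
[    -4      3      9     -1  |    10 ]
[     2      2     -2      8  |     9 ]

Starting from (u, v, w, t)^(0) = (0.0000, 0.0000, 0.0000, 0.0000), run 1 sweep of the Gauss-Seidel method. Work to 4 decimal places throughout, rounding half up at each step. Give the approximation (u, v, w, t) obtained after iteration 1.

(-0.8750, -1.0875, 1.0847, 1.8868)

Iteration 1:
  u = (-7 - (-1)·0.0000 - (2)·0.0000 - (4)·0.0000) / (8) = -0.8750
  v = (-10 - (-1)·-0.8750 - (-4)·0.0000 - (-4)·0.0000) / (10) = -1.0875
  w = (10 - (-4)·-0.8750 - (3)·-1.0875 - (-1)·0.0000) / (9) = 1.0847
  t = (9 - (2)·-0.8750 - (2)·-1.0875 - (-2)·1.0847) / (8) = 1.8868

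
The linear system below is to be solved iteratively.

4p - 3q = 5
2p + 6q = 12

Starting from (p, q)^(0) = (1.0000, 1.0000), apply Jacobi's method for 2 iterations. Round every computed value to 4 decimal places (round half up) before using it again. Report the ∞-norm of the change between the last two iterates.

Iteration 1:
  p = (5 - (-3)·1.0000) / (4) = 2.0000
  q = (12 - (2)·1.0000) / (6) = 1.6667
Iteration 2:
  p = (5 - (-3)·1.6667) / (4) = 2.5000
  q = (12 - (2)·2.0000) / (6) = 1.3333
Change: (0.5000, -0.3334) → max |·| = 0.5000

0.5000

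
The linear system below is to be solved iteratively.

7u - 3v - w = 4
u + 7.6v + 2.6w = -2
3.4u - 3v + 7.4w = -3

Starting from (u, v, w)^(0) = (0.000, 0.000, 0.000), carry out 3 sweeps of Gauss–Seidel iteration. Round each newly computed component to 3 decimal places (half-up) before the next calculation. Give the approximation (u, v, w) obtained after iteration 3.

(0.479, -0.134, -0.680)

Iteration 1:
  u = (4 - (-3)·0.000 - (-1)·0.000) / (7) = 0.571
  v = (-2 - (1)·0.571 - (2.6)·0.000) / (7.6) = -0.338
  w = (-3 - (3.4)·0.571 - (-3)·-0.338) / (7.4) = -0.805
Iteration 2:
  u = (4 - (-3)·-0.338 - (-1)·-0.805) / (7) = 0.312
  v = (-2 - (1)·0.312 - (2.6)·-0.805) / (7.6) = -0.029
  w = (-3 - (3.4)·0.312 - (-3)·-0.029) / (7.4) = -0.561
Iteration 3:
  u = (4 - (-3)·-0.029 - (-1)·-0.561) / (7) = 0.479
  v = (-2 - (1)·0.479 - (2.6)·-0.561) / (7.6) = -0.134
  w = (-3 - (3.4)·0.479 - (-3)·-0.134) / (7.4) = -0.680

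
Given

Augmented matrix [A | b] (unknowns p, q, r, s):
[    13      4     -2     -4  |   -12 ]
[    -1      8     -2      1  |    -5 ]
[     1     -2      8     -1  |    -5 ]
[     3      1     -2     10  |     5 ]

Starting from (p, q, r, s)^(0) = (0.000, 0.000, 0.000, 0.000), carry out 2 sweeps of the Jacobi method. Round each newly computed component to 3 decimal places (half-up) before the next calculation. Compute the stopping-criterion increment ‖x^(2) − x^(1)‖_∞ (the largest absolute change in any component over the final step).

0.334

Iteration 1:
  p = (-12 - (4)·0.000 - (-2)·0.000 - (-4)·0.000) / (13) = -0.923
  q = (-5 - (-1)·0.000 - (-2)·0.000 - (1)·0.000) / (8) = -0.625
  r = (-5 - (1)·0.000 - (-2)·0.000 - (-1)·0.000) / (8) = -0.625
  s = (5 - (3)·0.000 - (1)·0.000 - (-2)·0.000) / (10) = 0.500
Iteration 2:
  p = (-12 - (4)·-0.625 - (-2)·-0.625 - (-4)·0.500) / (13) = -0.673
  q = (-5 - (-1)·-0.923 - (-2)·-0.625 - (1)·0.500) / (8) = -0.959
  r = (-5 - (1)·-0.923 - (-2)·-0.625 - (-1)·0.500) / (8) = -0.603
  s = (5 - (3)·-0.923 - (1)·-0.625 - (-2)·-0.625) / (10) = 0.714
Change: (0.250, -0.334, 0.022, 0.214) → max |·| = 0.334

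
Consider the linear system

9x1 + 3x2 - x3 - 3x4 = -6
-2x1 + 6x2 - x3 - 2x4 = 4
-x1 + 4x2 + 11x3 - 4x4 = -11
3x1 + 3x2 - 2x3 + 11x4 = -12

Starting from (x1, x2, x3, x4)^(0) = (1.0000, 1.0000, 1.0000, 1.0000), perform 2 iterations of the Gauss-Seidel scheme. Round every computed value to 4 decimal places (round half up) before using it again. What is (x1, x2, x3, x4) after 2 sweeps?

(-1.5754, -0.4980, -1.4701, -0.7927)

Iteration 1:
  x1 = (-6 - (3)·1.0000 - (-1)·1.0000 - (-3)·1.0000) / (9) = -0.5556
  x2 = (4 - (-2)·-0.5556 - (-1)·1.0000 - (-2)·1.0000) / (6) = 0.9815
  x3 = (-11 - (-1)·-0.5556 - (4)·0.9815 - (-4)·1.0000) / (11) = -1.0438
  x4 = (-12 - (3)·-0.5556 - (3)·0.9815 - (-2)·-1.0438) / (11) = -1.3968
Iteration 2:
  x1 = (-6 - (3)·0.9815 - (-1)·-1.0438 - (-3)·-1.3968) / (9) = -1.5754
  x2 = (4 - (-2)·-1.5754 - (-1)·-1.0438 - (-2)·-1.3968) / (6) = -0.4980
  x3 = (-11 - (-1)·-1.5754 - (4)·-0.4980 - (-4)·-1.3968) / (11) = -1.4701
  x4 = (-12 - (3)·-1.5754 - (3)·-0.4980 - (-2)·-1.4701) / (11) = -0.7927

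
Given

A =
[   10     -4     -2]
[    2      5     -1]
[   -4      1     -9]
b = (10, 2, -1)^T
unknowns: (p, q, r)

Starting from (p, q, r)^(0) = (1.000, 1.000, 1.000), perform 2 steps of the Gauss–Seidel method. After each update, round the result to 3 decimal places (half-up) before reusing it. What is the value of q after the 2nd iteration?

-0.066

Iteration 1:
  p = (10 - (-4)·1.000 - (-2)·1.000) / (10) = 1.600
  q = (2 - (2)·1.600 - (-1)·1.000) / (5) = -0.040
  r = (-1 - (-4)·1.600 - (1)·-0.040) / (-9) = -0.604
Iteration 2:
  p = (10 - (-4)·-0.040 - (-2)·-0.604) / (10) = 0.863
  q = (2 - (2)·0.863 - (-1)·-0.604) / (5) = -0.066
  r = (-1 - (-4)·0.863 - (1)·-0.066) / (-9) = -0.280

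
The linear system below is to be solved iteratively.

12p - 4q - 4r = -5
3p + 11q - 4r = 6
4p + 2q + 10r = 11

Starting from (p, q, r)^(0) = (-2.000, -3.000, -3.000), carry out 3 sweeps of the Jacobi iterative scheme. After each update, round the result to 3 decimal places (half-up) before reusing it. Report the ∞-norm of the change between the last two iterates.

Iteration 1:
  p = (-5 - (-4)·-3.000 - (-4)·-3.000) / (12) = -2.417
  q = (6 - (3)·-2.000 - (-4)·-3.000) / (11) = 0.000
  r = (11 - (4)·-2.000 - (2)·-3.000) / (10) = 2.500
Iteration 2:
  p = (-5 - (-4)·0.000 - (-4)·2.500) / (12) = 0.417
  q = (6 - (3)·-2.417 - (-4)·2.500) / (11) = 2.114
  r = (11 - (4)·-2.417 - (2)·0.000) / (10) = 2.067
Iteration 3:
  p = (-5 - (-4)·2.114 - (-4)·2.067) / (12) = 0.977
  q = (6 - (3)·0.417 - (-4)·2.067) / (11) = 1.183
  r = (11 - (4)·0.417 - (2)·2.114) / (10) = 0.510
Change: (0.560, -0.931, -1.557) → max |·| = 1.557

1.557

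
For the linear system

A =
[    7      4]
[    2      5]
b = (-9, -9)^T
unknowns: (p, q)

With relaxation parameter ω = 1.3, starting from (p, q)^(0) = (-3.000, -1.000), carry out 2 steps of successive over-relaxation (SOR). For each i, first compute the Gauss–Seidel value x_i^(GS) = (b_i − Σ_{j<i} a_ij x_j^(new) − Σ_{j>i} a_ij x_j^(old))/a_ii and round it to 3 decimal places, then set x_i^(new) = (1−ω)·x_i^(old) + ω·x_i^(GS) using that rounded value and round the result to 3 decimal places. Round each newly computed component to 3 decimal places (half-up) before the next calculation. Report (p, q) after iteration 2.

(-0.158, -1.650)

Iteration 1:
  p: GS value = (-9 - (4)·-1.000) / (7) = -0.714;  p ← (1−ω)·-3.000 + ω·-0.714 = -0.028
  q: GS value = (-9 - (2)·-0.028) / (5) = -1.789;  q ← (1−ω)·-1.000 + ω·-1.789 = -2.026
Iteration 2:
  p: GS value = (-9 - (4)·-2.026) / (7) = -0.128;  p ← (1−ω)·-0.028 + ω·-0.128 = -0.158
  q: GS value = (-9 - (2)·-0.158) / (5) = -1.737;  q ← (1−ω)·-2.026 + ω·-1.737 = -1.650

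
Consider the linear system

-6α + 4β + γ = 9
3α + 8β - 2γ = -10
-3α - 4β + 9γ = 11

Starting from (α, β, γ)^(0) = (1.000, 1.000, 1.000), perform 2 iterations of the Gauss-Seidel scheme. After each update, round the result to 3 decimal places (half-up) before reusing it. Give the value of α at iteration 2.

-1.889

Iteration 1:
  α = (9 - (4)·1.000 - (1)·1.000) / (-6) = -0.667
  β = (-10 - (3)·-0.667 - (-2)·1.000) / (8) = -0.750
  γ = (11 - (-3)·-0.667 - (-4)·-0.750) / (9) = 0.667
Iteration 2:
  α = (9 - (4)·-0.750 - (1)·0.667) / (-6) = -1.889
  β = (-10 - (3)·-1.889 - (-2)·0.667) / (8) = -0.375
  γ = (11 - (-3)·-1.889 - (-4)·-0.375) / (9) = 0.426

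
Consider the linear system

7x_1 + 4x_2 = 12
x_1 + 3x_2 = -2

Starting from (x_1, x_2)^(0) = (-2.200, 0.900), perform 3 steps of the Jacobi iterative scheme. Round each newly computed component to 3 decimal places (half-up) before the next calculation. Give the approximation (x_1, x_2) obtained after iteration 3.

(2.324, -1.225)

Iteration 1:
  x_1 = (12 - (4)·0.900) / (7) = 1.200
  x_2 = (-2 - (1)·-2.200) / (3) = 0.067
Iteration 2:
  x_1 = (12 - (4)·0.067) / (7) = 1.676
  x_2 = (-2 - (1)·1.200) / (3) = -1.067
Iteration 3:
  x_1 = (12 - (4)·-1.067) / (7) = 2.324
  x_2 = (-2 - (1)·1.676) / (3) = -1.225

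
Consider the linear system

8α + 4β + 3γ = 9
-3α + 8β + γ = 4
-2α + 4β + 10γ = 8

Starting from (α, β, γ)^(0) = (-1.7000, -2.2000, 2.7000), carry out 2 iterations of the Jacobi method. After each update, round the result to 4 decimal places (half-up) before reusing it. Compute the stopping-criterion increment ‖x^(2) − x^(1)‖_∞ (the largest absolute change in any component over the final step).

Iteration 1:
  α = (9 - (4)·-2.2000 - (3)·2.7000) / (8) = 1.2125
  β = (4 - (-3)·-1.7000 - (1)·2.7000) / (8) = -0.4750
  γ = (8 - (-2)·-1.7000 - (4)·-2.2000) / (10) = 1.3400
Iteration 2:
  α = (9 - (4)·-0.4750 - (3)·1.3400) / (8) = 0.8600
  β = (4 - (-3)·1.2125 - (1)·1.3400) / (8) = 0.7872
  γ = (8 - (-2)·1.2125 - (4)·-0.4750) / (10) = 1.2325
Change: (-0.3525, 1.2622, -0.1075) → max |·| = 1.2622

1.2622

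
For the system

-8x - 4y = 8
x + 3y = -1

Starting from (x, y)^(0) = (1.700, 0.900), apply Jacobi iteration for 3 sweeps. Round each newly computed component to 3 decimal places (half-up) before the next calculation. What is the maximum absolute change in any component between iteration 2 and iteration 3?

0.525

Iteration 1:
  x = (8 - (-4)·0.900) / (-8) = -1.450
  y = (-1 - (1)·1.700) / (3) = -0.900
Iteration 2:
  x = (8 - (-4)·-0.900) / (-8) = -0.550
  y = (-1 - (1)·-1.450) / (3) = 0.150
Iteration 3:
  x = (8 - (-4)·0.150) / (-8) = -1.075
  y = (-1 - (1)·-0.550) / (3) = -0.150
Change: (-0.525, -0.300) → max |·| = 0.525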